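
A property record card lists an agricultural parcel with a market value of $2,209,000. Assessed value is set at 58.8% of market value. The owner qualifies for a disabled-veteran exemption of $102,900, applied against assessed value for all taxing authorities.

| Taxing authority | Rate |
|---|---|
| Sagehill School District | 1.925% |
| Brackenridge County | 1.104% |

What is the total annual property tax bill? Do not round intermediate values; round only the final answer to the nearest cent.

Assessed value = $2,209,000 × 0.588 = $1,298,892
Taxable value = $1,298,892 − $102,900 = $1,195,992
Sagehill School District: $1,195,992 × 0.01925 = $23,022.846
Brackenridge County: $1,195,992 × 0.01104 = $13,203.75168
Total = $23,022.846 + $13,203.75168 = $36,226.59768

$36,226.60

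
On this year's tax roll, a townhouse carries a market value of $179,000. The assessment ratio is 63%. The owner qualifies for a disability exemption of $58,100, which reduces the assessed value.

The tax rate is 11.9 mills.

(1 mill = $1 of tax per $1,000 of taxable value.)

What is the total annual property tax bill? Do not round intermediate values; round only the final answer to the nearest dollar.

Assessed value = $179,000 × 0.63 = $112,770
Taxable value = $112,770 − $58,100 = $54,670
Tax = $54,670 × 0.0119 = $650.573

$651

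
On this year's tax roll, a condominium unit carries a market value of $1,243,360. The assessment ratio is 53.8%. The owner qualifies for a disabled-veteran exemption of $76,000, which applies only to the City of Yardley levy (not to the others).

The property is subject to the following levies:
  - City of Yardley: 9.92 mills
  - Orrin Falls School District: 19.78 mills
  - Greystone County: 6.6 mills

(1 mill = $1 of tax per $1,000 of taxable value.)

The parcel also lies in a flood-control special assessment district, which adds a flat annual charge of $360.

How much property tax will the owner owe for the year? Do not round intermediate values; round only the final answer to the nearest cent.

$23,888.15

Assessed value = $1,243,360 × 0.538 = $668,927.68
City of Yardley: ($668,927.68 − $76,000) × 0.00992 = $592,927.68 × 0.00992 = $5,881.8425856
Orrin Falls School District: $668,927.68 × 0.01978 = $13,231.3895104
Greystone County: $668,927.68 × 0.0066 = $4,414.922688
Levies subtotal = $23,528.154784
Total = $23,528.154784 + $360 = $23,888.154784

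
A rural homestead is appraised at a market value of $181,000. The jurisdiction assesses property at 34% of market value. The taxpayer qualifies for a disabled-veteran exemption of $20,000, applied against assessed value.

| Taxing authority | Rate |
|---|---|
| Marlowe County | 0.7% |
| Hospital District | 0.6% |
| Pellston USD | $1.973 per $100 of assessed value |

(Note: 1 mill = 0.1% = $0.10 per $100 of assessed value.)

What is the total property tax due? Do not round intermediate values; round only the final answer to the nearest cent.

$1,359.60

Assessed value = $181,000 × 0.34 = $61,540
Taxable value = $61,540 − $20,000 = $41,540
Marlowe County: $41,540 × 0.007 = $290.78
Hospital District: $41,540 × 0.006 = $249.24
Pellston USD: $41,540 × 0.01973 = $819.5842
Total = $1,359.6042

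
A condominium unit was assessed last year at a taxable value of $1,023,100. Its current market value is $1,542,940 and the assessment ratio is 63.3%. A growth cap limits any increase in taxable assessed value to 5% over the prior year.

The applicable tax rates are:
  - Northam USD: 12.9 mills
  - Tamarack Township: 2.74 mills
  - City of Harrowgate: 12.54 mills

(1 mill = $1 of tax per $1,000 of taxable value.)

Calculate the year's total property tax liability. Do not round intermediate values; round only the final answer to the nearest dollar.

$27,523

Uncapped assessed value = $1,542,940 × 0.633 = $976,681.02
Cap limit = $1,023,100 × 1.05 = $1,074,255
Taxable assessed value = min($976,681.02, $1,074,255) = $976,681.02 (cap does not bind)
Northam USD: $976,681.02 × 0.0129 = $12,599.185158
Tamarack Township: $976,681.02 × 0.00274 = $2,676.1059948
City of Harrowgate: $976,681.02 × 0.01254 = $12,247.5799908
Total = $27,522.8711436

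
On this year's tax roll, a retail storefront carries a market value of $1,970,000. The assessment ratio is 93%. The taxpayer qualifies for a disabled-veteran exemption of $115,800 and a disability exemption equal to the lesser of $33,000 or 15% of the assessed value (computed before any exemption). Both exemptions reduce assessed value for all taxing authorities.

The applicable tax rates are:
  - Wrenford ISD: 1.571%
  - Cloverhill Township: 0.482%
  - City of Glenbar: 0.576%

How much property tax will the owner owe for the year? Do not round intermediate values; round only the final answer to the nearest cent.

$44,253.96

Assessed value = $1,970,000 × 0.93 = $1,832,100
Disability exemption = min($33,000, 15% × $1,832,100) = min($33,000, $274,815) = $33,000 (dollar cap binds)
Taxable value = $1,832,100 − $115,800 − $33,000 = $1,683,300
Wrenford ISD: $1,683,300 × 0.01571 = $26,444.643
Cloverhill Township: $1,683,300 × 0.00482 = $8,113.506
City of Glenbar: $1,683,300 × 0.00576 = $9,695.808
Total = $44,253.957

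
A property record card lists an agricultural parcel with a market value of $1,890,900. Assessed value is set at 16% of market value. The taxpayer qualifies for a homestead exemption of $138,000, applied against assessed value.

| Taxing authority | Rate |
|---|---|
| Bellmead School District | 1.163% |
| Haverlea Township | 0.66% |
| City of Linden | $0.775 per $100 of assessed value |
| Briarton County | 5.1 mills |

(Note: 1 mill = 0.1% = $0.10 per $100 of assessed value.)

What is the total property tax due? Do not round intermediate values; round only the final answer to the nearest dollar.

$5,114

Assessed value = $1,890,900 × 0.16 = $302,544
Taxable value = $302,544 − $138,000 = $164,544
Bellmead School District: $164,544 × 0.01163 = $1,913.64672
Haverlea Township: $164,544 × 0.0066 = $1,085.9904
City of Linden: $164,544 × 0.00775 = $1,275.216
Briarton County: $164,544 × 0.0051 = $839.1744
Total = $5,114.02752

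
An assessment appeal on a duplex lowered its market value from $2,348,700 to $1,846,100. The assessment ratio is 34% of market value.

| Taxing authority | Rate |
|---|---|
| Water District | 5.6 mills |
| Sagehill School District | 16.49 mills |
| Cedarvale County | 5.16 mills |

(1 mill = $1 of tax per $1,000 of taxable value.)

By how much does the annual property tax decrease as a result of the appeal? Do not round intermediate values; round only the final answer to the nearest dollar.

Old assessed value = $2,348,700 × 0.34 = $798,558
New assessed value = $1,846,100 × 0.34 = $627,674
Combined rate = 0.0056 + 0.01649 + 0.00516 = 0.02725
Old tax = $798,558 × 0.02725 = $21,760.7055
New tax = $627,674 × 0.02725 = $17,104.1165
Reduction = $21,760.7055 − $17,104.1165 = $4,656.589

$4,657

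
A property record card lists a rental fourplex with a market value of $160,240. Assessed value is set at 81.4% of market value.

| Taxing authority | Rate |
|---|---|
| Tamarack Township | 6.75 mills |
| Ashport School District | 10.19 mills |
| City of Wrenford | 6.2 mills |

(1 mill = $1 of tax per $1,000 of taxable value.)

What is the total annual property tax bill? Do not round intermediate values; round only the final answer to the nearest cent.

Assessed value = $160,240 × 0.814 = $130,435.36
Tamarack Township: $130,435.36 × 0.00675 = $880.43868
Ashport School District: $130,435.36 × 0.01019 = $1,329.1363184
City of Wrenford: $130,435.36 × 0.0062 = $808.699232
Total = $880.43868 + $1,329.1363184 + $808.699232 = $3,018.2742304

$3,018.27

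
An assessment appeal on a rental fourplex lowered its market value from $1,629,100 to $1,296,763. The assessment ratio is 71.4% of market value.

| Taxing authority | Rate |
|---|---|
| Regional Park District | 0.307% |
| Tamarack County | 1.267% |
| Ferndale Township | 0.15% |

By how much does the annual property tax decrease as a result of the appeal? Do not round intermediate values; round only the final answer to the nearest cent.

Old assessed value = $1,629,100 × 0.714 = $1,163,177.4
New assessed value = $1,296,763 × 0.714 = $925,888.782
Combined rate = 0.00307 + 0.01267 + 0.0015 = 0.01724
Old tax = $1,163,177.4 × 0.01724 = $20,053.178376
New tax = $925,888.782 × 0.01724 = $15,962.32260168
Reduction = $20,053.178376 − $15,962.32260168 = $4,090.85577432

$4,090.86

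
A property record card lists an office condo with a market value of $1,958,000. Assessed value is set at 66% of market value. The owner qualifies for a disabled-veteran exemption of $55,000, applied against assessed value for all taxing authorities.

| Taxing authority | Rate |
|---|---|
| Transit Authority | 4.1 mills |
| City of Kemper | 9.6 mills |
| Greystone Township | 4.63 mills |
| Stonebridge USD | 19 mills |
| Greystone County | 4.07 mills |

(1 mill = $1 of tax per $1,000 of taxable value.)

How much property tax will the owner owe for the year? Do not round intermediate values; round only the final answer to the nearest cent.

$51,223.39

Assessed value = $1,958,000 × 0.66 = $1,292,280
Taxable value = $1,292,280 − $55,000 = $1,237,280
Transit Authority: $1,237,280 × 0.0041 = $5,072.848
City of Kemper: $1,237,280 × 0.0096 = $11,877.888
Greystone Township: $1,237,280 × 0.00463 = $5,728.6064
Stonebridge USD: $1,237,280 × 0.019 = $23,508.32
Greystone County: $1,237,280 × 0.00407 = $5,035.7296
Total = $5,072.848 + $11,877.888 + $5,728.6064 + $23,508.32 + $5,035.7296 = $51,223.392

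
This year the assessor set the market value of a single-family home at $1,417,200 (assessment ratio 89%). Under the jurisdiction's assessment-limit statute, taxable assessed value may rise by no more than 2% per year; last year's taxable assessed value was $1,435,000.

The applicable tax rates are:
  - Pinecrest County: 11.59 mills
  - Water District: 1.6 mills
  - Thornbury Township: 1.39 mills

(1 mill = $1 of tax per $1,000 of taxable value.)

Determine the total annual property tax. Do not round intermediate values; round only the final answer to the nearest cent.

$18,389.87

Uncapped assessed value = $1,417,200 × 0.89 = $1,261,308
Cap limit = $1,435,000 × 1.02 = $1,463,700
Taxable assessed value = min($1,261,308, $1,463,700) = $1,261,308 (cap does not bind)
Pinecrest County: $1,261,308 × 0.01159 = $14,618.55972
Water District: $1,261,308 × 0.0016 = $2,018.0928
Thornbury Township: $1,261,308 × 0.00139 = $1,753.21812
Total = $18,389.87064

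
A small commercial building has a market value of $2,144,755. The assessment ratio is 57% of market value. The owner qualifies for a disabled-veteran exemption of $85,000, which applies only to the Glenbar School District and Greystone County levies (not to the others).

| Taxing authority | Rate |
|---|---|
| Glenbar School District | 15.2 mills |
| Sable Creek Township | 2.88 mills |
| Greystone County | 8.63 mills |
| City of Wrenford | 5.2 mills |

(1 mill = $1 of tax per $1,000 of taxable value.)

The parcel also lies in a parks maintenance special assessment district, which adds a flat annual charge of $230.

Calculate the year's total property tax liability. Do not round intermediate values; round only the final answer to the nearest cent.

Assessed value = $2,144,755 × 0.57 = $1,222,510.35
Glenbar School District: ($1,222,510.35 − $85,000) × 0.0152 = $1,137,510.35 × 0.0152 = $17,290.15732
Sable Creek Township: $1,222,510.35 × 0.00288 = $3,520.829808
Greystone County: ($1,222,510.35 − $85,000) × 0.00863 = $1,137,510.35 × 0.00863 = $9,816.7143205
City of Wrenford: $1,222,510.35 × 0.0052 = $6,357.05382
Levies subtotal = $36,984.7552685
Total = $36,984.7552685 + $230 = $37,214.7552685

$37,214.76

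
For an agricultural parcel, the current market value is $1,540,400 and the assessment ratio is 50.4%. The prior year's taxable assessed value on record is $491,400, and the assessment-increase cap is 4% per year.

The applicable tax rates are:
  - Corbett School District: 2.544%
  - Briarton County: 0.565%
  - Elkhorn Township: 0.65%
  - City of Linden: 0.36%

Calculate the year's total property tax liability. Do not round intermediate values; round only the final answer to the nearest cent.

Uncapped assessed value = $1,540,400 × 0.504 = $776,361.6
Cap limit = $491,400 × 1.04 = $511,056
Taxable assessed value = min($776,361.6, $511,056) = $511,056 (cap binds)
Corbett School District: $511,056 × 0.02544 = $13,001.26464
Briarton County: $511,056 × 0.00565 = $2,887.4664
Elkhorn Township: $511,056 × 0.0065 = $3,321.864
City of Linden: $511,056 × 0.0036 = $1,839.8016
Total = $21,050.39664

$21,050.40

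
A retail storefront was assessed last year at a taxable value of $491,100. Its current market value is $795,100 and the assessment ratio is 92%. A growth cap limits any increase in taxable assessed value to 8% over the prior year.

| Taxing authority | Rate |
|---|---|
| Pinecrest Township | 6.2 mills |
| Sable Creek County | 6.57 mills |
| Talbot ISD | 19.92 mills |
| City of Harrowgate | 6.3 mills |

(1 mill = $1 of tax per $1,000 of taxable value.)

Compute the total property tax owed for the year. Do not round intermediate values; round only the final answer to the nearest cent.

$20,679.83

Uncapped assessed value = $795,100 × 0.92 = $731,492
Cap limit = $491,100 × 1.08 = $530,388
Taxable assessed value = min($731,492, $530,388) = $530,388 (cap binds)
Pinecrest Township: $530,388 × 0.0062 = $3,288.4056
Sable Creek County: $530,388 × 0.00657 = $3,484.64916
Talbot ISD: $530,388 × 0.01992 = $10,565.32896
City of Harrowgate: $530,388 × 0.0063 = $3,341.4444
Total = $20,679.82812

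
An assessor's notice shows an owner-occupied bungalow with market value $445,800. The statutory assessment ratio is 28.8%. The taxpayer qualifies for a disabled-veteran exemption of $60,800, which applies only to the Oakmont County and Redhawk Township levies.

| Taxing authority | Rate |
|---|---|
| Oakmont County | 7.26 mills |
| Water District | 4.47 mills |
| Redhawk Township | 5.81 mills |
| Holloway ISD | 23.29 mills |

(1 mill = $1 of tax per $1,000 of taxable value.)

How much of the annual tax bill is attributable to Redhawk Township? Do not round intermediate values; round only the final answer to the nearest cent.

$392.70

Assessed value = $445,800 × 0.288 = $128,390.4
Redhawk Township taxable value = $128,390.4 − $60,800 = $67,590.4
Redhawk Township levy = $67,590.4 × 0.00581 = $392.700224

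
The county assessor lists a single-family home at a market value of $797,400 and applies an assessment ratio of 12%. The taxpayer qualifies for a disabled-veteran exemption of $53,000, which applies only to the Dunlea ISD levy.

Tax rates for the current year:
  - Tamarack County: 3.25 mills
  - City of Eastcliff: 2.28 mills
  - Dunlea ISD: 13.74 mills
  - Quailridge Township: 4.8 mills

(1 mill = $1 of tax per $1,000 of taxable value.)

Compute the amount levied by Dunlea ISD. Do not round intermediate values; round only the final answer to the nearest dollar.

$587

Assessed value = $797,400 × 0.12 = $95,688
Dunlea ISD taxable value = $95,688 − $53,000 = $42,688
Dunlea ISD levy = $42,688 × 0.01374 = $586.53312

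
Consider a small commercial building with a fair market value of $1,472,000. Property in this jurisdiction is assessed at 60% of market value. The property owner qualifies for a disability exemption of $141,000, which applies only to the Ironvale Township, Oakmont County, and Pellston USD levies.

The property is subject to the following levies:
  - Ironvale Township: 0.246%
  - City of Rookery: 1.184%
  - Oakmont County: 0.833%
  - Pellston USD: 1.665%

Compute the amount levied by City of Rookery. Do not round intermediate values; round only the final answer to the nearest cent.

Assessed value = $1,472,000 × 0.6 = $883,200
City of Rookery taxable value = $883,200 (exemption does not apply)
City of Rookery levy = $883,200 × 0.01184 = $10,457.088

$10,457.09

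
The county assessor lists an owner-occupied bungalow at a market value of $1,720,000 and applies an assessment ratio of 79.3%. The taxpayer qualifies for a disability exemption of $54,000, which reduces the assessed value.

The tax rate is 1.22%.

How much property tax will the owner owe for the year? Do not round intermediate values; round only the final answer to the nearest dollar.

Assessed value = $1,720,000 × 0.793 = $1,363,960
Taxable value = $1,363,960 − $54,000 = $1,309,960
Tax = $1,309,960 × 0.0122 = $15,981.512

$15,982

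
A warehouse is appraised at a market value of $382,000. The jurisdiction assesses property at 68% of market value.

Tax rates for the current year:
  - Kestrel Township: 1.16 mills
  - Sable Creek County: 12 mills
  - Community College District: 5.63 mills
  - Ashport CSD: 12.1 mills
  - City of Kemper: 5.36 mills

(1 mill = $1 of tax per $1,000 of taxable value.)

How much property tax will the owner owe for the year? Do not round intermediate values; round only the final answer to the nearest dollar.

$9,416

Assessed value = $382,000 × 0.68 = $259,760
Kestrel Township: $259,760 × 0.00116 = $301.3216
Sable Creek County: $259,760 × 0.012 = $3,117.12
Community College District: $259,760 × 0.00563 = $1,462.4488
Ashport CSD: $259,760 × 0.0121 = $3,143.096
City of Kemper: $259,760 × 0.00536 = $1,392.3136
Total = $301.3216 + $3,117.12 + $1,462.4488 + $3,143.096 + $1,392.3136 = $9,416.3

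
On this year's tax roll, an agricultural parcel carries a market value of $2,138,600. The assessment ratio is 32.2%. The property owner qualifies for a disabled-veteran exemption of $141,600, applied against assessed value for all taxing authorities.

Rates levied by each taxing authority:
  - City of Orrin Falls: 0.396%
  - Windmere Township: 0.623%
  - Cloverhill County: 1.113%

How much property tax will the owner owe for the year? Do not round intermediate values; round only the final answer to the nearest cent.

$11,662.66

Assessed value = $2,138,600 × 0.322 = $688,629.2
Taxable value = $688,629.2 − $141,600 = $547,029.2
City of Orrin Falls: $547,029.2 × 0.00396 = $2,166.235632
Windmere Township: $547,029.2 × 0.00623 = $3,407.991916
Cloverhill County: $547,029.2 × 0.01113 = $6,088.434996
Total = $2,166.235632 + $3,407.991916 + $6,088.434996 = $11,662.662544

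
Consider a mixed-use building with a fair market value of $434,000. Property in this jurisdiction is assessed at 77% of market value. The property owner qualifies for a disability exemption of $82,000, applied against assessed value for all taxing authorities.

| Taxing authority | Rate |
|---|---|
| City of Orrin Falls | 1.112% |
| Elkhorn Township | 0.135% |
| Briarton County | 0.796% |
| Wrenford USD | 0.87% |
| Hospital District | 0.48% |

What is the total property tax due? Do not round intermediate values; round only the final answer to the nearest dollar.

Assessed value = $434,000 × 0.77 = $334,180
Taxable value = $334,180 − $82,000 = $252,180
City of Orrin Falls: $252,180 × 0.01112 = $2,804.2416
Elkhorn Township: $252,180 × 0.00135 = $340.443
Briarton County: $252,180 × 0.00796 = $2,007.3528
Wrenford USD: $252,180 × 0.0087 = $2,193.966
Hospital District: $252,180 × 0.0048 = $1,210.464
Total = $2,804.2416 + $340.443 + $2,007.3528 + $2,193.966 + $1,210.464 = $8,556.4674

$8,556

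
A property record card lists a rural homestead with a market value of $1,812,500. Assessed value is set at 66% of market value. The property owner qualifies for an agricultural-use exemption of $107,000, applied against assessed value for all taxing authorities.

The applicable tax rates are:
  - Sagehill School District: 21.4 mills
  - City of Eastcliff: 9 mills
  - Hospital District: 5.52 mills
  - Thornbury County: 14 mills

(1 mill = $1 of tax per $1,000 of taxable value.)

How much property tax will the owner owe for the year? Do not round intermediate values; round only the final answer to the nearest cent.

$54,375.36

Assessed value = $1,812,500 × 0.66 = $1,196,250
Taxable value = $1,196,250 − $107,000 = $1,089,250
Sagehill School District: $1,089,250 × 0.0214 = $23,309.95
City of Eastcliff: $1,089,250 × 0.009 = $9,803.25
Hospital District: $1,089,250 × 0.00552 = $6,012.66
Thornbury County: $1,089,250 × 0.014 = $15,249.5
Total = $23,309.95 + $9,803.25 + $6,012.66 + $15,249.5 = $54,375.36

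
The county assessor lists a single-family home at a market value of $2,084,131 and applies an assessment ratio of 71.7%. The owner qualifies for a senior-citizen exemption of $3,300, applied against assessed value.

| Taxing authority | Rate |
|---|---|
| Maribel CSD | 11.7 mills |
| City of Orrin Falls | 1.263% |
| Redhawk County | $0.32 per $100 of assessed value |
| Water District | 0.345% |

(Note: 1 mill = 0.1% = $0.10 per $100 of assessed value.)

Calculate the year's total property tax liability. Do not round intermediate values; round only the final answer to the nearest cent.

Assessed value = $2,084,131 × 0.717 = $1,494,321.927
Taxable value = $1,494,321.927 − $3,300 = $1,491,021.927
Maribel CSD: $1,491,021.927 × 0.0117 = $17,444.9565459
City of Orrin Falls: $1,491,021.927 × 0.01263 = $18,831.60693801
Redhawk County: $1,491,021.927 × 0.0032 = $4,771.2701664
Water District: $1,491,021.927 × 0.00345 = $5,144.02564815
Total = $46,191.85929846

$46,191.86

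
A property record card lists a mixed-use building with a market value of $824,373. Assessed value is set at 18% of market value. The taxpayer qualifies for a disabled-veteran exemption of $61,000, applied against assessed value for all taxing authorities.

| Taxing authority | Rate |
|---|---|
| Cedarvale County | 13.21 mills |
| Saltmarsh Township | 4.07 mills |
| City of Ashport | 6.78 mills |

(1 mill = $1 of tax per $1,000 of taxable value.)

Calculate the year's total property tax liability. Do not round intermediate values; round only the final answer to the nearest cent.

Assessed value = $824,373 × 0.18 = $148,387.14
Taxable value = $148,387.14 − $61,000 = $87,387.14
Cedarvale County: $87,387.14 × 0.01321 = $1,154.3841194
Saltmarsh Township: $87,387.14 × 0.00407 = $355.6656598
City of Ashport: $87,387.14 × 0.00678 = $592.4848092
Total = $1,154.3841194 + $355.6656598 + $592.4848092 = $2,102.5345884

$2,102.53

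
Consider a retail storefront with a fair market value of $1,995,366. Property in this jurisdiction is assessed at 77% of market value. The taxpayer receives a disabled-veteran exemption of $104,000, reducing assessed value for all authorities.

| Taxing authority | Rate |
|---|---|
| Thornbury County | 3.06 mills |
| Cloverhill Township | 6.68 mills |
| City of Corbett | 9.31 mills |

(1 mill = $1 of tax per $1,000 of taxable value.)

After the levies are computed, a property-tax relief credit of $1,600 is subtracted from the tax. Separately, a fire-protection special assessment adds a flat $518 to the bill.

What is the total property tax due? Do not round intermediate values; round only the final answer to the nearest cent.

$26,205.83

Assessed value = $1,995,366 × 0.77 = $1,536,431.82
Taxable value = $1,536,431.82 − $104,000 = $1,432,431.82
Thornbury County: $1,432,431.82 × 0.00306 = $4,383.2413692
Cloverhill Township: $1,432,431.82 × 0.00668 = $9,568.6445576
City of Corbett: $1,432,431.82 × 0.00931 = $13,335.9402442
Levies subtotal = $27,287.826171
After credit = $27,287.826171 − $1,600 = $25,687.826171
Total = $25,687.826171 + $518 = $26,205.826171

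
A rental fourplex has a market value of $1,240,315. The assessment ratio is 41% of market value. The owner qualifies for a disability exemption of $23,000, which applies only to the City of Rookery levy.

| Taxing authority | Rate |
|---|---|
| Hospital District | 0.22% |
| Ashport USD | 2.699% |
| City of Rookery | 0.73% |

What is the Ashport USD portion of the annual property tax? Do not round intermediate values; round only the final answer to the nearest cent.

$13,725.20

Assessed value = $1,240,315 × 0.41 = $508,529.15
Ashport USD taxable value = $508,529.15 (exemption does not apply)
Ashport USD levy = $508,529.15 × 0.02699 = $13,725.2017585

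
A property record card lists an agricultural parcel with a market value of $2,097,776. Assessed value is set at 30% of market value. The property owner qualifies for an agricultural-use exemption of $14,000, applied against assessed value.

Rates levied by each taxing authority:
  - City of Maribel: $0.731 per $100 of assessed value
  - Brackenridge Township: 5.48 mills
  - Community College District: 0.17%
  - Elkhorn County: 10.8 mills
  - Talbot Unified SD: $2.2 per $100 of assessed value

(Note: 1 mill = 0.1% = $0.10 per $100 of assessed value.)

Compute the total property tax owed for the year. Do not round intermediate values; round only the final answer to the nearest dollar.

Assessed value = $2,097,776 × 0.3 = $629,332.8
Taxable value = $629,332.8 − $14,000 = $615,332.8
City of Maribel: $615,332.8 × 0.00731 = $4,498.082768
Brackenridge Township: $615,332.8 × 0.00548 = $3,372.023744
Community College District: $615,332.8 × 0.0017 = $1,046.06576
Elkhorn County: $615,332.8 × 0.0108 = $6,645.59424
Talbot Unified SD: $615,332.8 × 0.022 = $13,537.3216
Total = $29,099.088112

$29,099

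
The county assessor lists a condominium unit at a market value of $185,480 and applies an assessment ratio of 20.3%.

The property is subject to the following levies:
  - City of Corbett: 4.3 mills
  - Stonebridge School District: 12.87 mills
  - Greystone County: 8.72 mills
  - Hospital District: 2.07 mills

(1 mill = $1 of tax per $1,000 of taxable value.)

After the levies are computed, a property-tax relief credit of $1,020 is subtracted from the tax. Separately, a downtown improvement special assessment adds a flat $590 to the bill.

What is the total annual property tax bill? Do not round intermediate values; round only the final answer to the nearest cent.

Assessed value = $185,480 × 0.203 = $37,652.44
City of Corbett: $37,652.44 × 0.0043 = $161.905492
Stonebridge School District: $37,652.44 × 0.01287 = $484.5869028
Greystone County: $37,652.44 × 0.00872 = $328.3292768
Hospital District: $37,652.44 × 0.00207 = $77.9405508
Levies subtotal = $1,052.7622224
After credit = $1,052.7622224 − $1,020 = $32.7622224
Total = $32.7622224 + $590 = $622.7622224

$622.76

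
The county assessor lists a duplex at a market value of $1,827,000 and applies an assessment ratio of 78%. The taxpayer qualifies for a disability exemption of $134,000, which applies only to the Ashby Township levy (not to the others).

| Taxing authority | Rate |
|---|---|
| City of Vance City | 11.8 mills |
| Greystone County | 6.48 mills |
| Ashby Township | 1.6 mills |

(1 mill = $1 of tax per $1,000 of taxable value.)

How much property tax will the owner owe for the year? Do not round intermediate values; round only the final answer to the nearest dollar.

$28,116

Assessed value = $1,827,000 × 0.78 = $1,425,060
City of Vance City: $1,425,060 × 0.0118 = $16,815.708
Greystone County: $1,425,060 × 0.00648 = $9,234.3888
Ashby Township: ($1,425,060 − $134,000) × 0.0016 = $1,291,060 × 0.0016 = $2,065.696
Total = $28,115.7928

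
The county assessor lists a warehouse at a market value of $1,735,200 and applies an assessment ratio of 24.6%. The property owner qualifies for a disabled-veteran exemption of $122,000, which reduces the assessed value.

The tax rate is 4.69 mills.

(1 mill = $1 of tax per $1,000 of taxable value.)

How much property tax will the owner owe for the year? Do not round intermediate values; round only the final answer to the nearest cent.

Assessed value = $1,735,200 × 0.246 = $426,859.2
Taxable value = $426,859.2 − $122,000 = $304,859.2
Tax = $304,859.2 × 0.00469 = $1,429.789648

$1,429.79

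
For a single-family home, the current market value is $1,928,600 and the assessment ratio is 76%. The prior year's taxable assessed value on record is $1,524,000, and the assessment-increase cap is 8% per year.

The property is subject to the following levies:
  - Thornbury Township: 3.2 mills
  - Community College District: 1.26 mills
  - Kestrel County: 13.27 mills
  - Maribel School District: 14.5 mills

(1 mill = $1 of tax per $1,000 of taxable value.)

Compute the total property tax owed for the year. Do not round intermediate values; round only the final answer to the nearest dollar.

$47,241

Uncapped assessed value = $1,928,600 × 0.76 = $1,465,736
Cap limit = $1,524,000 × 1.08 = $1,645,920
Taxable assessed value = min($1,465,736, $1,645,920) = $1,465,736 (cap does not bind)
Thornbury Township: $1,465,736 × 0.0032 = $4,690.3552
Community College District: $1,465,736 × 0.00126 = $1,846.82736
Kestrel County: $1,465,736 × 0.01327 = $19,450.31672
Maribel School District: $1,465,736 × 0.0145 = $21,253.172
Total = $47,240.67128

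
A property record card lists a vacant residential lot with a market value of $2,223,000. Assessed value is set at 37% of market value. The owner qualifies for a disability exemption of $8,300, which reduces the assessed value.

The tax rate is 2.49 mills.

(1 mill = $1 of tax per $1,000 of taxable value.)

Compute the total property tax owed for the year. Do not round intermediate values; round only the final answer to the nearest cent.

$2,027.38

Assessed value = $2,223,000 × 0.37 = $822,510
Taxable value = $822,510 − $8,300 = $814,210
Tax = $814,210 × 0.00249 = $2,027.3829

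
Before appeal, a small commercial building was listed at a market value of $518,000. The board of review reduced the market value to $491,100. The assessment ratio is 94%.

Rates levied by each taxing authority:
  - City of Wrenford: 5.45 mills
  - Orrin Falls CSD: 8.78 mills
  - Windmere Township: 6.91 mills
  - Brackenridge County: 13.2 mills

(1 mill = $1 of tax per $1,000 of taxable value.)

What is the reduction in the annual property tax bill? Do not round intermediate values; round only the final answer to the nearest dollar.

$868

Old assessed value = $518,000 × 0.94 = $486,920
New assessed value = $491,100 × 0.94 = $461,634
Combined rate = 0.00545 + 0.00878 + 0.00691 + 0.0132 = 0.03434
Old tax = $486,920 × 0.03434 = $16,720.8328
New tax = $461,634 × 0.03434 = $15,852.51156
Reduction = $16,720.8328 − $15,852.51156 = $868.32124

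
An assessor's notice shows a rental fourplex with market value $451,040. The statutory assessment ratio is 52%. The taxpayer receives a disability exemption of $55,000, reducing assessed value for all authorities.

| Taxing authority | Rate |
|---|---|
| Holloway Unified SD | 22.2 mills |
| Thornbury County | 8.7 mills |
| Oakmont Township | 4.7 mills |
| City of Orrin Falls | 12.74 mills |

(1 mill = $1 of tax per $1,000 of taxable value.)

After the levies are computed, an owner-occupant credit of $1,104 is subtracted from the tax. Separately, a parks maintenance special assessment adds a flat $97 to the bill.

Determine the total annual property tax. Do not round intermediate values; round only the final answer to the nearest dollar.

$7,672

Assessed value = $451,040 × 0.52 = $234,540.8
Taxable value = $234,540.8 − $55,000 = $179,540.8
Holloway Unified SD: $179,540.8 × 0.0222 = $3,985.80576
Thornbury County: $179,540.8 × 0.0087 = $1,562.00496
Oakmont Township: $179,540.8 × 0.0047 = $843.84176
City of Orrin Falls: $179,540.8 × 0.01274 = $2,287.349792
Levies subtotal = $8,679.002272
After credit = $8,679.002272 − $1,104 = $7,575.002272
Total = $7,575.002272 + $97 = $7,672.002272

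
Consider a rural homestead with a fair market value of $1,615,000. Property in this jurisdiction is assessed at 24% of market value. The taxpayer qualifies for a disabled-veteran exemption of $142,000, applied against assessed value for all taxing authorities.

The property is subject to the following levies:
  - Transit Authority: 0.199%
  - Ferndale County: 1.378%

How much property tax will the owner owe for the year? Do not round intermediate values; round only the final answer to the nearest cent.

$3,873.11

Assessed value = $1,615,000 × 0.24 = $387,600
Taxable value = $387,600 − $142,000 = $245,600
Transit Authority: $245,600 × 0.00199 = $488.744
Ferndale County: $245,600 × 0.01378 = $3,384.368
Total = $488.744 + $3,384.368 = $3,873.112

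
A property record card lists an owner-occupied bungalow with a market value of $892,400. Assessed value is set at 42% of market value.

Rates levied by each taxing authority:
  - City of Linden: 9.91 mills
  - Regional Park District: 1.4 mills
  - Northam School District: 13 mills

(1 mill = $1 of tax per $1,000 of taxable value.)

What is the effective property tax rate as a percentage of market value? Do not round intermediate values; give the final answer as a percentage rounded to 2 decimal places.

1.02%

Assessed value = $892,400 × 0.42 = $374,808
City of Linden: $374,808 × 0.00991 = $3,714.34728
Regional Park District: $374,808 × 0.0014 = $524.7312
Northam School District: $374,808 × 0.013 = $4,872.504
Total tax = $9,111.58248
Effective rate = $9,111.58248 ÷ $892,400 = 1.02% of market value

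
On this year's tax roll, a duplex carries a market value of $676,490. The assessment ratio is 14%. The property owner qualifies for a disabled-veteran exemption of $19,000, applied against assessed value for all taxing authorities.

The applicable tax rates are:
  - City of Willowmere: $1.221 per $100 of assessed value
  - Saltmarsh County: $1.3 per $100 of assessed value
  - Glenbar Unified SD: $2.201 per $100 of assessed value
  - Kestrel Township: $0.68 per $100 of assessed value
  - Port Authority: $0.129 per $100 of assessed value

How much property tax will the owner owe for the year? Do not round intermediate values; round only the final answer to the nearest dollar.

$4,187

Assessed value = $676,490 × 0.14 = $94,708.6
Taxable value = $94,708.6 − $19,000 = $75,708.6
City of Willowmere: $75,708.6 × 0.01221 = $924.402006
Saltmarsh County: $75,708.6 × 0.013 = $984.2118
Glenbar Unified SD: $75,708.6 × 0.02201 = $1,666.346286
Kestrel Township: $75,708.6 × 0.0068 = $514.81848
Port Authority: $75,708.6 × 0.00129 = $97.664094
Total = $924.402006 + $984.2118 + $1,666.346286 + $514.81848 + $97.664094 = $4,187.442666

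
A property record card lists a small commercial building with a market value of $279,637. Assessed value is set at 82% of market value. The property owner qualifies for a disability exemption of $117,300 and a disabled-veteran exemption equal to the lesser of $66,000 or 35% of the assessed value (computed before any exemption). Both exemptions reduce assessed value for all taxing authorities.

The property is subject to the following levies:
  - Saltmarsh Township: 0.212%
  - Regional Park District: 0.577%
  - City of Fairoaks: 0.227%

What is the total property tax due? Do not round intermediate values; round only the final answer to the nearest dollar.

Assessed value = $279,637 × 0.82 = $229,302.34
Disabled-veteran exemption = min($66,000, 35% × $229,302.34) = min($66,000, $80,255.819) = $66,000 (dollar cap binds)
Taxable value = $229,302.34 − $117,300 − $66,000 = $46,002.34
Saltmarsh Township: $46,002.34 × 0.00212 = $97.5249608
Regional Park District: $46,002.34 × 0.00577 = $265.4335018
City of Fairoaks: $46,002.34 × 0.00227 = $104.4253118
Total = $467.3837744

$467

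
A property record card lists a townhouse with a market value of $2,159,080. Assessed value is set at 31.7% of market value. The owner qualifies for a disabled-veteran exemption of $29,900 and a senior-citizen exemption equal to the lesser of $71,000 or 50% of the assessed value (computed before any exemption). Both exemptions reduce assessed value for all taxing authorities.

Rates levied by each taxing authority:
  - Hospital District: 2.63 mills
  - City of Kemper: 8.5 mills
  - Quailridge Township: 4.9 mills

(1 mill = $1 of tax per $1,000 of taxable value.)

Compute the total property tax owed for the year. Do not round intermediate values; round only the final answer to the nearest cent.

$9,353.96

Assessed value = $2,159,080 × 0.317 = $684,428.36
Senior-citizen exemption = min($71,000, 50% × $684,428.36) = min($71,000, $342,214.18) = $71,000 (dollar cap binds)
Taxable value = $684,428.36 − $29,900 − $71,000 = $583,528.36
Hospital District: $583,528.36 × 0.00263 = $1,534.6795868
City of Kemper: $583,528.36 × 0.0085 = $4,959.99106
Quailridge Township: $583,528.36 × 0.0049 = $2,859.288964
Total = $9,353.9596108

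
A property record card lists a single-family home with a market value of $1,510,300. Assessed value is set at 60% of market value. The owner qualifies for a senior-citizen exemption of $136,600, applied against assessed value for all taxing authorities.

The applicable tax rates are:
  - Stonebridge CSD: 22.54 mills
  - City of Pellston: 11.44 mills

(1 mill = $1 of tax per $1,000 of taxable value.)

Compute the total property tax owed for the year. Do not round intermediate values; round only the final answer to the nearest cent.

Assessed value = $1,510,300 × 0.6 = $906,180
Taxable value = $906,180 − $136,600 = $769,580
Stonebridge CSD: $769,580 × 0.02254 = $17,346.3332
City of Pellston: $769,580 × 0.01144 = $8,803.9952
Total = $17,346.3332 + $8,803.9952 = $26,150.3284

$26,150.33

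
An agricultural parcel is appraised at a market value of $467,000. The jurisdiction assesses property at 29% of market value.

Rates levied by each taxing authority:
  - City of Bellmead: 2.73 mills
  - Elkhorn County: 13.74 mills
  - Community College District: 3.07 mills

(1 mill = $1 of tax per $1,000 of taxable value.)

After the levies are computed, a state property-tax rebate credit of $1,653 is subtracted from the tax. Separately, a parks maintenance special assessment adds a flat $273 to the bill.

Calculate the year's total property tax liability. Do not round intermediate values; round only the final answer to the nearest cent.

$1,266.30

Assessed value = $467,000 × 0.29 = $135,430
City of Bellmead: $135,430 × 0.00273 = $369.7239
Elkhorn County: $135,430 × 0.01374 = $1,860.8082
Community College District: $135,430 × 0.00307 = $415.7701
Levies subtotal = $2,646.3022
After credit = $2,646.3022 − $1,653 = $993.3022
Total = $993.3022 + $273 = $1,266.3022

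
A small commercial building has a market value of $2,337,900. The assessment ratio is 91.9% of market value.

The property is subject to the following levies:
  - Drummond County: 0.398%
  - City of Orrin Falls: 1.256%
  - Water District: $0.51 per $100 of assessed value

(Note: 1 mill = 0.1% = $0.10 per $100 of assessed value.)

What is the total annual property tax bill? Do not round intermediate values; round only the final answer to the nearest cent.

Assessed value = $2,337,900 × 0.919 = $2,148,530.1
Drummond County: $2,148,530.1 × 0.00398 = $8,551.149798
City of Orrin Falls: $2,148,530.1 × 0.01256 = $26,985.538056
Water District: $2,148,530.1 × 0.0051 = $10,957.50351
Total = $46,494.191364

$46,494.19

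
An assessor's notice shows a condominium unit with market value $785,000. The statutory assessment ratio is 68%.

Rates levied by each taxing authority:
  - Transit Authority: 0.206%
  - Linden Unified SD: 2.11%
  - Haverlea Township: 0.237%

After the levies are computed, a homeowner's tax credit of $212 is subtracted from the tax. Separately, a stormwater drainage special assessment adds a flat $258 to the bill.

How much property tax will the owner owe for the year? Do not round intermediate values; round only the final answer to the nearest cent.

$13,673.91

Assessed value = $785,000 × 0.68 = $533,800
Transit Authority: $533,800 × 0.00206 = $1,099.628
Linden Unified SD: $533,800 × 0.0211 = $11,263.18
Haverlea Township: $533,800 × 0.00237 = $1,265.106
Levies subtotal = $13,627.914
After credit = $13,627.914 − $212 = $13,415.914
Total = $13,415.914 + $258 = $13,673.914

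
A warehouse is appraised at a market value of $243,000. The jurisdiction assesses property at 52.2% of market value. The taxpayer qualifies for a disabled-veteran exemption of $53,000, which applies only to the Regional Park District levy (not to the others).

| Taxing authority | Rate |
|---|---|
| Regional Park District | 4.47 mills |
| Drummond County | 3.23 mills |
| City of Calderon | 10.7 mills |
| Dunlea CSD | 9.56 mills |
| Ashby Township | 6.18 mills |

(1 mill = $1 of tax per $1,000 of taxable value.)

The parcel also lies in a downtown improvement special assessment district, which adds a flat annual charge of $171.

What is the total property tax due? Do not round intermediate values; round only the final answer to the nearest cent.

Assessed value = $243,000 × 0.522 = $126,846
Regional Park District: ($126,846 − $53,000) × 0.00447 = $73,846 × 0.00447 = $330.09162
Drummond County: $126,846 × 0.00323 = $409.71258
City of Calderon: $126,846 × 0.0107 = $1,357.2522
Dunlea CSD: $126,846 × 0.00956 = $1,212.64776
Ashby Township: $126,846 × 0.00618 = $783.90828
Levies subtotal = $4,093.61244
Total = $4,093.61244 + $171 = $4,264.61244

$4,264.61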